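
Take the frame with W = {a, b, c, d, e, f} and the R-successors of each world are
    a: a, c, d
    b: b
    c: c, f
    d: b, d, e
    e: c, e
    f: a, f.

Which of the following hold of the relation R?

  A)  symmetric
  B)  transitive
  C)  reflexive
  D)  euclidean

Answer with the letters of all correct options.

(A) not symmetric: a R c but not c R a.
(B) not transitive: a R c and c R f but not a R f.
(C) reflexive: each world relates to itself.
(D) not euclidean: a R c and a R a but not c R a.

C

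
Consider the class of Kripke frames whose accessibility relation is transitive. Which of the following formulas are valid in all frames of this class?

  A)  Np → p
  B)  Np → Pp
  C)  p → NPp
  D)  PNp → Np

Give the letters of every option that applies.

(A) Np → p (axiom T) characterises the reflexive frames. Such an R need not be reflexive — not valid.
(B) axiom D: valid iff R is serial. Such an R need not be serial — not valid.
(C) p → NPp is axiom B, which corresponds to symmetry. Such an R need not be symmetric — not valid.
(D) PNp → Np (the dual of axiom 5) characterises the euclidean frames. Such an R need not be euclidean — not valid.

none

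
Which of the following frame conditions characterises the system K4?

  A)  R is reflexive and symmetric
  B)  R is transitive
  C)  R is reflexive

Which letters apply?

B

(A) this class determines B (= KTB), not K4.
(B) K4 is sound and complete for exactly this class.
(C) this class determines T (= KT), not K4.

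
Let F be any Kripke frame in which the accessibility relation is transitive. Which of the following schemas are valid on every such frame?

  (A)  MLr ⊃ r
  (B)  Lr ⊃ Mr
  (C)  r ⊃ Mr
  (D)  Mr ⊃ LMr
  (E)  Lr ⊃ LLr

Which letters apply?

(A) MLr ⊃ r is the dual of axiom B; it is valid on a frame exactly when R is symmetric. Such an R need not be symmetric, so not valid.
(B) Lr ⊃ Mr (axiom D) characterises the serial frames. Such an R need not be serial — not valid.
(C) the dual of axiom T: valid iff R is reflexive. Such an R need not be reflexive — not valid.
(D) Mr ⊃ LMr is axiom 5, which corresponds to the euclidean property. Such an R need not be euclidean — not valid.
(E) axiom 4: valid iff R is transitive. Every such R is transitive — valid.

E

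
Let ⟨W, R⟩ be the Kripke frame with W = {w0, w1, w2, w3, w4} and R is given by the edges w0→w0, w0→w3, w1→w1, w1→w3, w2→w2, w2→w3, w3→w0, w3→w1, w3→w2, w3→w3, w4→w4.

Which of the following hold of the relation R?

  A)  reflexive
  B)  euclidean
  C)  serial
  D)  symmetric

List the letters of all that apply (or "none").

A, C, D

(A) reflexive: each world relates to itself.
(B) not euclidean: w3 R w0 and w3 R w1 but not w0 R w1.
(C) serial: every world has an R-successor.
(D) symmetric: every R-edge is matched by its reverse.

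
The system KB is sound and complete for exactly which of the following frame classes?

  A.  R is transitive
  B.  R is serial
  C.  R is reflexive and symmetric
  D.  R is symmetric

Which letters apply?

(A) this class determines K4, not KB.
(B) this class determines D, not KB.
(C) this class determines B (= KTB), not KB.
(D) KB is sound and complete for exactly this class.

D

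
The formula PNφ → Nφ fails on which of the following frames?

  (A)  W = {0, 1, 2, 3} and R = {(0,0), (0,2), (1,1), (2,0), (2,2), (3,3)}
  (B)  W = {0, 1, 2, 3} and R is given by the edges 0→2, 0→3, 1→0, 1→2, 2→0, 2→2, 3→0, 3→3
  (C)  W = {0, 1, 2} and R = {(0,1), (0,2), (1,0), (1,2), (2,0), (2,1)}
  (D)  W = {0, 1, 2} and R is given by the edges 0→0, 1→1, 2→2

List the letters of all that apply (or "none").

The schema PNφ → Nφ is the dual of axiom 5; it is valid on a frame iff R is euclidean.
(A) R is euclidean (any two R-successors of the same world are R-related), so the schema is valid here.
(B) R is not euclidean (0 R 2 and 0 R 3 but not 2 R 3), so the schema fails here.
(C) R is not euclidean (0 R 1 and 0 R 1 but not 1 R 1), so the schema fails here.
(D) R is euclidean (any two R-successors of the same world are R-related), so the schema is valid here.

B, C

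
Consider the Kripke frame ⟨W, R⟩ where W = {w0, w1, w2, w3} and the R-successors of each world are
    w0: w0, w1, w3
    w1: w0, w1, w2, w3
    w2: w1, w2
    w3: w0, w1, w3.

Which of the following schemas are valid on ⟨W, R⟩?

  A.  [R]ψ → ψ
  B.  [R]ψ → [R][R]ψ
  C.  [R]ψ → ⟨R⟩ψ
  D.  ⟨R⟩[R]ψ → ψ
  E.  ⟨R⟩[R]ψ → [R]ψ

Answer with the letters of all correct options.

A, C, D

R is reflexive: each world relates to itself.
R is symmetric: every R-edge is matched by its reverse.
R is not transitive: w0 R w1 and w1 R w2 but not w0 R w2.
R is not euclidean: w1 R w0 and w1 R w2 but not w0 R w2.
R is serial: every world has an R-successor.
(A) [R]ψ → ψ is axiom T, which corresponds to reflexivity. R is reflexive — valid.
(B) [R]ψ → [R][R]ψ is axiom 4, which corresponds to transitivity. R is not transitive — not valid.
(C) axiom D: valid iff R is serial. R is serial — valid.
(D) the dual of axiom B: valid iff R is symmetric. R is symmetric — valid.
(E) ⟨R⟩[R]ψ → [R]ψ (the dual of axiom 5) characterises the euclidean frames. R is not euclidean — not valid.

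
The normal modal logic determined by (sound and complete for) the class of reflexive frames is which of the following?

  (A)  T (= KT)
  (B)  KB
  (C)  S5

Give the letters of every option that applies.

(A) T (= KT) is determined by exactly this class.
(B) KB is determined by the class of symmetric frames.
(C) S5 is determined by the class of reflexive, symmetric, and transitive frames.

A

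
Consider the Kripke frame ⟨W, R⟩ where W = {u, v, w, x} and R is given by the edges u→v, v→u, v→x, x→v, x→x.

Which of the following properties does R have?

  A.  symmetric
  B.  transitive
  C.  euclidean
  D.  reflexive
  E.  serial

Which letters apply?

(A) symmetric: every R-edge is matched by its reverse.
(B) not transitive: u R v and v R u but not u R u.
(C) not euclidean: v R u and v R x but not u R x.
(D) not reflexive: not u R u.
(E) not serial: w has no R-successor.

A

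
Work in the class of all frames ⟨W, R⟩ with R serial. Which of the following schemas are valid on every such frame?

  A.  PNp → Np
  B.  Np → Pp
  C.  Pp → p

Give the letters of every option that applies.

B

(A) PNp → Np (the dual of axiom 5) characterises the euclidean frames. Such an R need not be euclidean — not valid.
(B) Np → Pp is axiom D; it is valid on a frame exactly when R is serial. Every such R is serial, so valid.
(C) Pp → p is the converse of T; it holds exactly when R ⊆ identity. Such an R need not be a subset of the identity — not valid.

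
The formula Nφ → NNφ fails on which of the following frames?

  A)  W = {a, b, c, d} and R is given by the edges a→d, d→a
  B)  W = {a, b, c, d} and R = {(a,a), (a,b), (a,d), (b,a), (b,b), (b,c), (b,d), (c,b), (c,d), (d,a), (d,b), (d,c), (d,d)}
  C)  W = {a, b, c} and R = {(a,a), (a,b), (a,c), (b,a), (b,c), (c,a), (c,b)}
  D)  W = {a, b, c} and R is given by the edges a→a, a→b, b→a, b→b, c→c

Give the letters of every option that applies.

The schema Nφ → NNφ is axiom 4; it is valid on a frame iff R is transitive.
(A) R is not transitive (a R d and d R a but not a R a), so the schema fails here.
(B) R is not transitive (a R b and b R c but not a R c), so the schema fails here.
(C) R is not transitive (b R a and a R b but not b R b), so the schema fails here.
(D) R is transitive (R is closed under composition), so the schema is valid here.

A, B, C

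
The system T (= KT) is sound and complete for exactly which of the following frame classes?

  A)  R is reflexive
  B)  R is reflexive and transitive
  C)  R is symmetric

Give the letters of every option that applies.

A

(A) T (= KT) is sound and complete for exactly this class.
(B) this class determines S4, not T (= KT).
(C) this class determines KB, not T (= KT).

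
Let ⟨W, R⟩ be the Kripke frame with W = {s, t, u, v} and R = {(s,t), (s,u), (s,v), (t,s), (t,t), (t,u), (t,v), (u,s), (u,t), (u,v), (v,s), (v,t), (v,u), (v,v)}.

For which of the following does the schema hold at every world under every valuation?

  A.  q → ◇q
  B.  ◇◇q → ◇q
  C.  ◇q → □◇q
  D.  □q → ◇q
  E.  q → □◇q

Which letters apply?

R is not reflexive: not s R s.
R is symmetric: every R-edge is matched by its reverse.
R is not transitive: s R t and t R s but not s R s.
R is not euclidean: s R u and s R u but not u R u.
R is serial: every world has an R-successor.
(A) the dual of axiom T: valid iff R is reflexive. R is not reflexive — not valid.
(B) ◇◇q → ◇q is the dual of axiom 4; it is valid on a frame exactly when R is transitive. R is not transitive, so not valid.
(C) axiom 5: valid iff R is euclidean. R is not euclidean — not valid.
(D) □q → ◇q (axiom D) characterises the serial frames. R is serial — valid.
(E) q → □◇q (axiom B) characterises the symmetric frames. R is symmetric — valid.

D, E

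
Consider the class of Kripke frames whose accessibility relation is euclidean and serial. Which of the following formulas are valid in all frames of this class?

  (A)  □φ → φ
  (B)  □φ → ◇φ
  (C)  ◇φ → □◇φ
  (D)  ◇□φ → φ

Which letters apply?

B, C

(A) □φ → φ (axiom T) characterises the reflexive frames. Such an R need not be reflexive — not valid.
(B) axiom D: valid iff R is serial. Every such R is serial — valid.
(C) axiom 5: valid iff R is euclidean. Every such R is euclidean — valid.
(D) ◇□φ → φ is the dual of axiom B; it is valid on a frame exactly when R is symmetric. Such an R need not be symmetric, so not valid.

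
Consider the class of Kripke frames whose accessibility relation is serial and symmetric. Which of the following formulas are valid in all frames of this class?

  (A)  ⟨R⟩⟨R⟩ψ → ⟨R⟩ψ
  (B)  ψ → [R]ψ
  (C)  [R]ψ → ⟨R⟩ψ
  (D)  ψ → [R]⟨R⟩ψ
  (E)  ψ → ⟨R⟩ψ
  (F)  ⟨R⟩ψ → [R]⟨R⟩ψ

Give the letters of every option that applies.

(A) ⟨R⟩⟨R⟩ψ → ⟨R⟩ψ (the dual of axiom 4) characterises the transitive frames. Such an R need not be transitive — not valid.
(B) ψ → [R]ψ is equivalent to ◇p→p; it holds exactly when R ⊆ identity. Such an R need not be a subset of the identity — not valid.
(C) [R]ψ → ⟨R⟩ψ is axiom D; it is valid on a frame exactly when R is serial. Every such R is serial, so valid.
(D) ψ → [R]⟨R⟩ψ is axiom B, which corresponds to symmetry. Every such R is symmetric — valid.
(E) ψ → ⟨R⟩ψ is the dual of axiom T; it is valid on a frame exactly when R is reflexive. Such an R need not be reflexive, so not valid.
(F) axiom 5: valid iff R is euclidean. Such an R need not be euclidean — not valid.

C, D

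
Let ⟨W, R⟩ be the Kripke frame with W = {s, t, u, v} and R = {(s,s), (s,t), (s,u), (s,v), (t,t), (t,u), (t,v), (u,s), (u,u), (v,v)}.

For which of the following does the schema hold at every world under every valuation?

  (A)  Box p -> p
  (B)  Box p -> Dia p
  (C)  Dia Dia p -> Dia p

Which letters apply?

A, B

R is reflexive: each world relates to itself.
R is not transitive: t R u and u R s but not t R s.
R is serial: every world has an R-successor.
(A) Box p -> p is axiom T; it is valid on a frame exactly when R is reflexive. R is reflexive, so valid.
(B) Box p -> Dia p is axiom D; it is valid on a frame exactly when R is serial. R is serial, so valid.
(C) Dia Dia p -> Dia p (the dual of axiom 4) characterises the transitive frames. R is not transitive — not valid.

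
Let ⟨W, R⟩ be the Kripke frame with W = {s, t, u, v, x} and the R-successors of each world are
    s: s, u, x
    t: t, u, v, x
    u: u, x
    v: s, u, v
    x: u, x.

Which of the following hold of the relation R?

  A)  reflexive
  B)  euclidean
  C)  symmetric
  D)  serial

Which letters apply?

(A) reflexive: each world relates to itself.
(B) not euclidean: s R u and s R s but not u R s.
(C) not symmetric: s R u but not u R s.
(D) serial: every world has an R-successor.

A, D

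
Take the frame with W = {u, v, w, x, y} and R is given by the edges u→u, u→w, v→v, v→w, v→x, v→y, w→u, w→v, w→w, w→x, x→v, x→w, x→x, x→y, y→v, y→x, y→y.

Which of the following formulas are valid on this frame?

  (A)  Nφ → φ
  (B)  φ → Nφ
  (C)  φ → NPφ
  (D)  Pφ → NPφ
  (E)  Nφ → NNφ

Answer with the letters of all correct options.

R is reflexive: each world relates to itself.
R is symmetric: every R-edge is matched by its reverse.
R is not transitive: u R w and w R v but not u R v.
R is not euclidean: v R w and v R y but not w R y.
R is not a subset of the identity: u R w with u ≠ w.
(A) Nφ → φ is axiom T; it is valid on a frame exactly when R is reflexive. R is reflexive, so valid.
(B) φ → Nφ is valid only on frames where every R-edge is a self-loop. Here R ⊄ identity — not valid.
(C) axiom B: valid iff R is symmetric. R is symmetric — valid.
(D) axiom 5: valid iff R is euclidean. R is not euclidean — not valid.
(E) Nφ → NNφ (axiom 4) characterises the transitive frames. R is not transitive — not valid.

A, C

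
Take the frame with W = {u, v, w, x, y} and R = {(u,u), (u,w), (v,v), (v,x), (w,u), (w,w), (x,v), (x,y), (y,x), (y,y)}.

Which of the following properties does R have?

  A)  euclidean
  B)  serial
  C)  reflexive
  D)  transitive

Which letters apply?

(A) not euclidean: x R v and x R y but not v R y.
(B) serial: every world has an R-successor.
(C) not reflexive: not x R x.
(D) not transitive: v R x and x R y but not v R y.

B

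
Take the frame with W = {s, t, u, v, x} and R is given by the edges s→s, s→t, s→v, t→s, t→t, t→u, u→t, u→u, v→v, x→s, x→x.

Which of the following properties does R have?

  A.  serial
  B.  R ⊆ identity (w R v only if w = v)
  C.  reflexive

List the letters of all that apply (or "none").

(A) serial: every world has an R-successor.
(B) not ⊆ identity: s R t with s ≠ t.
(C) reflexive: each world relates to itself.

A, C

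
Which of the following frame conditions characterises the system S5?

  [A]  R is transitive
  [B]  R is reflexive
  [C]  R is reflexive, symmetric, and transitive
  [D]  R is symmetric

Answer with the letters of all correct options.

(A) this class determines K4, not S5.
(B) this class determines T (= KT), not S5.
(C) S5 is sound and complete for exactly this class.
(D) this class determines KB, not S5.

C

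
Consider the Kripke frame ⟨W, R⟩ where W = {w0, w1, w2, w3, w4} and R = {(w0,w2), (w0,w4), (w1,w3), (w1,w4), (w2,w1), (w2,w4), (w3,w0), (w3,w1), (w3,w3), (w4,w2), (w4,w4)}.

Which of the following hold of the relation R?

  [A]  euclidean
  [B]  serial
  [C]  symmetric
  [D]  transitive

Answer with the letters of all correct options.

B

(A) not euclidean: w1 R w3 and w1 R w4 but not w3 R w4.
(B) serial: every world has an R-successor.
(C) not symmetric: w0 R w2 but not w2 R w0.
(D) not transitive: w0 R w2 and w2 R w1 but not w0 R w1.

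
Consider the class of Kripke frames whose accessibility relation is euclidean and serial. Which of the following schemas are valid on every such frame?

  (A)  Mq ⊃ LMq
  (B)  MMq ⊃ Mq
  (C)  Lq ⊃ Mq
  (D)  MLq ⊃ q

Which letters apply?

(A) axiom 5: valid iff R is euclidean. Every such R is euclidean — valid.
(B) MMq ⊃ Mq (the dual of axiom 4) characterises the transitive frames. Such an R need not be transitive — not valid.
(C) Lq ⊃ Mq is axiom D; it is valid on a frame exactly when R is serial. Every such R is serial, so valid.
(D) the dual of axiom B: valid iff R is symmetric. Such an R need not be symmetric — not valid.

A, C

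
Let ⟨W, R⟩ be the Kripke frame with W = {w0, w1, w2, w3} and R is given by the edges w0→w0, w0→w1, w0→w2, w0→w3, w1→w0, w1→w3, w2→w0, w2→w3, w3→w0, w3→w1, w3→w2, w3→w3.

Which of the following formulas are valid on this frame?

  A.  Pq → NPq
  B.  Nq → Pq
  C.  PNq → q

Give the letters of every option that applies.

B, C

R is symmetric: every R-edge is matched by its reverse.
R is not euclidean: w0 R w1 and w0 R w2 but not w1 R w2.
R is serial: every world has an R-successor.
(A) axiom 5: valid iff R is euclidean. R is not euclidean — not valid.
(B) Nq → Pq (axiom D) characterises the serial frames. R is serial — valid.
(C) PNq → q is the dual of axiom B; it is valid on a frame exactly when R is symmetric. R is symmetric, so valid.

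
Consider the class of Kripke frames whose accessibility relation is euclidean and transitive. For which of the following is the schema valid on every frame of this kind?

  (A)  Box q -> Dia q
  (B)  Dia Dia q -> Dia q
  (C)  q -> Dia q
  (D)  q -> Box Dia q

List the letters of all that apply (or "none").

B

(A) Box q -> Dia q (axiom D) characterises the serial frames. Such an R need not be serial — not valid.
(B) the dual of axiom 4: valid iff R is transitive. Every such R is transitive — valid.
(C) q -> Dia q is the dual of axiom T; it is valid on a frame exactly when R is reflexive. Such an R need not be reflexive, so not valid.
(D) q -> Box Dia q (axiom B) characterises the symmetric frames. Such an R need not be symmetric — not valid.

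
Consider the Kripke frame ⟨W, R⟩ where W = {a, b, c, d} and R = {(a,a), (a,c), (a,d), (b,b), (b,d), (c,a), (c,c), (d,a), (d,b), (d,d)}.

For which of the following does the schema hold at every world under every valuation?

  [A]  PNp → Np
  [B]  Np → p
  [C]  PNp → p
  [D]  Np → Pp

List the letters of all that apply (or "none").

B, C, D

R is reflexive: each world relates to itself.
R is symmetric: every R-edge is matched by its reverse.
R is not euclidean: a R c and a R d but not c R d.
R is serial: every world has an R-successor.
(A) the dual of axiom 5: valid iff R is euclidean. R is not euclidean — not valid.
(B) Np → p (axiom T) characterises the reflexive frames. R is reflexive — valid.
(C) PNp → p is the dual of axiom B; it is valid on a frame exactly when R is symmetric. R is symmetric, so valid.
(D) Np → Pp (axiom D) characterises the serial frames. R is serial — valid.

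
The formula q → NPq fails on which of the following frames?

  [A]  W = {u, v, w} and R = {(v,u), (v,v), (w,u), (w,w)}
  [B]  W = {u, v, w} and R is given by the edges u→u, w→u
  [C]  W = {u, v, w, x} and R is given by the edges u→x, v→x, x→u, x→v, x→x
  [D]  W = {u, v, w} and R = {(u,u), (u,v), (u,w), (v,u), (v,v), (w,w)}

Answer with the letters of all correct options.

The schema q → NPq is axiom B; it is valid on a frame iff R is symmetric.
(A) R is not symmetric (v R u but not u R v), so the schema fails here.
(B) R is not symmetric (w R u but not u R w), so the schema fails here.
(C) R is symmetric (every R-edge is matched by its reverse), so the schema is valid here.
(D) R is not symmetric (u R w but not w R u), so the schema fails here.

A, B, D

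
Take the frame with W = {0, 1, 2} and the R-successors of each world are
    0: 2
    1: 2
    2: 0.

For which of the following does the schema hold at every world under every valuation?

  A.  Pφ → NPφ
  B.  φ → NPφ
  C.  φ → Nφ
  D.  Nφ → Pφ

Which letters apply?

D

R is not symmetric: 1 R 2 but not 2 R 1.
R is not euclidean: 0 R 2 and 0 R 2 but not 2 R 2.
R is serial: every world has an R-successor.
R is not a subset of the identity: 0 R 2 with 0 ≠ 2.
(A) Pφ → NPφ is axiom 5, which corresponds to the euclidean property. R is not euclidean — not valid.
(B) axiom B: valid iff R is symmetric. R is not symmetric — not valid.
(C) φ → Nφ (equivalent to ◇p→p) corresponds to R being a subset of the identity. Here R ⊄ identity, so not valid.
(D) axiom D: valid iff R is serial. R is serial — valid.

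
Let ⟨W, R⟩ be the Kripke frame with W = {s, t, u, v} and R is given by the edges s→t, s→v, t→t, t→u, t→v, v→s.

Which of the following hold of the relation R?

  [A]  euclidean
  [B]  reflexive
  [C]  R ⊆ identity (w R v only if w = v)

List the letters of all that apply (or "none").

(A) not euclidean: s R v and s R t but not v R t.
(B) not reflexive: not s R s.
(C) not ⊆ identity: s R t with s ≠ t.

none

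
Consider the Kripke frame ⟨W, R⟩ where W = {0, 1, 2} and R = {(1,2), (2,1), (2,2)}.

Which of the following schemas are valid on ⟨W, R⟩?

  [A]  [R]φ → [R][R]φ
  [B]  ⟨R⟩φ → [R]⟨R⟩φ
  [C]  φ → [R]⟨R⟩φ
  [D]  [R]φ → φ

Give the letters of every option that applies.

R is not reflexive: not 0 R 0.
R is symmetric: every R-edge is matched by its reverse.
R is not transitive: 1 R 2 and 2 R 1 but not 1 R 1.
R is not euclidean: 2 R 1 and 2 R 1 but not 1 R 1.
(A) [R]φ → [R][R]φ is axiom 4; it is valid on a frame exactly when R is transitive. R is not transitive, so not valid.
(B) ⟨R⟩φ → [R]⟨R⟩φ (axiom 5) characterises the euclidean frames. R is not euclidean — not valid.
(C) φ → [R]⟨R⟩φ is axiom B; it is valid on a frame exactly when R is symmetric. R is symmetric, so valid.
(D) [R]φ → φ is axiom T, which corresponds to reflexivity. R is not reflexive — not valid.

C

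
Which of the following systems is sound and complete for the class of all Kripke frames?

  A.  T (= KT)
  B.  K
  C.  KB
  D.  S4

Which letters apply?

(A) T (= KT) is determined by the class of reflexive frames.
(B) K is determined by exactly this class.
(C) KB is determined by the class of symmetric frames.
(D) S4 is determined by the class of reflexive and transitive frames.

B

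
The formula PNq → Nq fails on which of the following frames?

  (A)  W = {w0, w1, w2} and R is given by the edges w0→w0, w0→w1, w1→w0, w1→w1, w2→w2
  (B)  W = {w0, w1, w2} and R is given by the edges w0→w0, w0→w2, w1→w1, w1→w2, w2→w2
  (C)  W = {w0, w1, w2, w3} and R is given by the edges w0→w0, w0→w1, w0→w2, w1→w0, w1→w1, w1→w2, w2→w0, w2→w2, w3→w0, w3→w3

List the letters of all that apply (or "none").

B, C

The schema PNq → Nq is the dual of axiom 5; it is valid on a frame iff R is euclidean.
(A) R is euclidean (any two R-successors of the same world are R-related), so the schema is valid here.
(B) R is not euclidean (w0 R w2 and w0 R w0 but not w2 R w0), so the schema fails here.
(C) R is not euclidean (w0 R w2 and w0 R w1 but not w2 R w1), so the schema fails here.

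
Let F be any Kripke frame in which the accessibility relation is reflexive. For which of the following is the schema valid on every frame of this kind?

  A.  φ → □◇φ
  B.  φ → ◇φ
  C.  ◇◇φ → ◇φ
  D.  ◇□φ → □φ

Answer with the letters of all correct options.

A reflexive relation is serial.
(A) φ → □◇φ (axiom B) characterises the symmetric frames. Such an R need not be symmetric — not valid.
(B) the dual of axiom T: valid iff R is reflexive. Every such R is reflexive — valid.
(C) ◇◇φ → ◇φ is the dual of axiom 4; it is valid on a frame exactly when R is transitive. Such an R need not be transitive, so not valid.
(D) ◇□φ → □φ is the dual of axiom 5, which corresponds to the euclidean property. Such an R need not be euclidean — not valid.

B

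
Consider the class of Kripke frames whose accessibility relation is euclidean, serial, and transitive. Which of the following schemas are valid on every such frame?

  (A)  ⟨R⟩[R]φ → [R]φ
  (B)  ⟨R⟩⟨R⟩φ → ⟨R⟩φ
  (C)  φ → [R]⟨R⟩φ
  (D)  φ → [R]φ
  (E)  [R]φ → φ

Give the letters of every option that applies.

A, B

(A) ⟨R⟩[R]φ → [R]φ (the dual of axiom 5) characterises the euclidean frames. Every such R is euclidean — valid.
(B) ⟨R⟩⟨R⟩φ → ⟨R⟩φ (the dual of axiom 4) characterises the transitive frames. Every such R is transitive — valid.
(C) φ → [R]⟨R⟩φ is axiom B; it is valid on a frame exactly when R is symmetric. Such an R need not be symmetric, so not valid.
(D) φ → [R]φ is equivalent to ◇p→p; it holds exactly when R ⊆ identity. Such an R need not be a subset of the identity — not valid.
(E) [R]φ → φ (axiom T) characterises the reflexive frames. Such an R need not be reflexive — not valid.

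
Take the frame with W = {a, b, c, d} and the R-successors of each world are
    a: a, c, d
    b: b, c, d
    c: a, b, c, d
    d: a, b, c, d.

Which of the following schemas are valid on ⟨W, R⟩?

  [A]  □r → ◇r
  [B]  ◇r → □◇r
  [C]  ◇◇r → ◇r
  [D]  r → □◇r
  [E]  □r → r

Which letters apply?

A, D, E

R is reflexive: each world relates to itself.
R is symmetric: every R-edge is matched by its reverse.
R is not transitive: a R c and c R b but not a R b.
R is not euclidean: c R a and c R b but not a R b.
R is serial: every world has an R-successor.
(A) □r → ◇r is axiom D; it is valid on a frame exactly when R is serial. R is serial, so valid.
(B) ◇r → □◇r (axiom 5) characterises the euclidean frames. R is not euclidean — not valid.
(C) ◇◇r → ◇r is the dual of axiom 4; it is valid on a frame exactly when R is transitive. R is not transitive, so not valid.
(D) r → □◇r is axiom B, which corresponds to symmetry. R is symmetric — valid.
(E) □r → r is axiom T; it is valid on a frame exactly when R is reflexive. R is reflexive, so valid.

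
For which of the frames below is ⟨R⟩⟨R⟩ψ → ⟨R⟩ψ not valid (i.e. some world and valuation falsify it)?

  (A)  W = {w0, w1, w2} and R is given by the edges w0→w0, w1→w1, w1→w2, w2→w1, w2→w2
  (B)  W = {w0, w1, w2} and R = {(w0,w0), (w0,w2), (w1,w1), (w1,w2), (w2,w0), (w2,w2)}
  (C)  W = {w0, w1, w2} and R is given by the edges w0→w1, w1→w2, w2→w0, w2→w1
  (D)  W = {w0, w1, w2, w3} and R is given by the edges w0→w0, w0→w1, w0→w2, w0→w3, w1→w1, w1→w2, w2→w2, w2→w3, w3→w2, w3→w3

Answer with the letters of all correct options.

B, C, D

The schema ⟨R⟩⟨R⟩ψ → ⟨R⟩ψ is the dual of axiom 4; it is valid on a frame iff R is transitive.
(A) R is transitive (R is closed under composition), so the schema is valid here.
(B) R is not transitive (w1 R w2 and w2 R w0 but not w1 R w0), so the schema fails here.
(C) R is not transitive (w0 R w1 and w1 R w2 but not w0 R w2), so the schema fails here.
(D) R is not transitive (w1 R w2 and w2 R w3 but not w1 R w3), so the schema fails here.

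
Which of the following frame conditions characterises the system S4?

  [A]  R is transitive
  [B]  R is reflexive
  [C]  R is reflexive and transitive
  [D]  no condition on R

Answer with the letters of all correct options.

(A) this class determines K4, not S4.
(B) this class determines T (= KT), not S4.
(C) S4 is sound and complete for exactly this class.
(D) this class determines K, not S4.

C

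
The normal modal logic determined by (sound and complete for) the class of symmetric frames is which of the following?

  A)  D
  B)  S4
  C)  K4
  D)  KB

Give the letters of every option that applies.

(A) D is determined by the class of serial frames.
(B) S4 is determined by the class of reflexive and transitive frames.
(C) K4 is determined by the class of transitive frames.
(D) KB is determined by exactly this class.

D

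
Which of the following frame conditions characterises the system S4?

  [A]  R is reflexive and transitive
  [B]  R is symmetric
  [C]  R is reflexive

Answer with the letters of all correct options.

A

(A) S4 is sound and complete for exactly this class.
(B) this class determines KB, not S4.
(C) this class determines T (= KT), not S4.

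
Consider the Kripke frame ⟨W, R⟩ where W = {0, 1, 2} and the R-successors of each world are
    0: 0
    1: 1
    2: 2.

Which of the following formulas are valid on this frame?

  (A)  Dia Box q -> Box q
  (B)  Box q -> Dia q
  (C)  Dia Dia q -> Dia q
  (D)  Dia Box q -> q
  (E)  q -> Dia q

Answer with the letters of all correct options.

A, B, C, D, E

R is reflexive: each world relates to itself.
R is symmetric: every R-edge is matched by its reverse.
R is transitive: R is closed under composition.
R is euclidean: any two R-successors of the same world are R-related.
R is serial: every world has an R-successor.
(A) Dia Box q -> Box q is the dual of axiom 5, which corresponds to the euclidean property. R is euclidean — valid.
(B) Box q -> Dia q is axiom D, which corresponds to seriality. R is serial — valid.
(C) Dia Dia q -> Dia q (the dual of axiom 4) characterises the transitive frames. R is transitive — valid.
(D) the dual of axiom B: valid iff R is symmetric. R is symmetric — valid.
(E) the dual of axiom T: valid iff R is reflexive. R is reflexive — valid.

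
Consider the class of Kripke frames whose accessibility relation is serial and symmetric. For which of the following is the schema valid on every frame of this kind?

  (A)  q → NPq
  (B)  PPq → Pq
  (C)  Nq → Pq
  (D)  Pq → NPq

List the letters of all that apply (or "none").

A, C

(A) q → NPq is axiom B, which corresponds to symmetry. Every such R is symmetric — valid.
(B) PPq → Pq is the dual of axiom 4, which corresponds to transitivity. Such an R need not be transitive — not valid.
(C) Nq → Pq is axiom D; it is valid on a frame exactly when R is serial. Every such R is serial, so valid.
(D) Pq → NPq is axiom 5, which corresponds to the euclidean property. Such an R need not be euclidean — not valid.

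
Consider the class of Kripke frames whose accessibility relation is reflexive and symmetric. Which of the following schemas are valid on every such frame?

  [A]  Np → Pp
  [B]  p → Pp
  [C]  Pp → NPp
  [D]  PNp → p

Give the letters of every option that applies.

A, B, D

Reflexive relations are serial.
(A) axiom D: valid iff R is serial. Every such R is serial — valid.
(B) p → Pp (the dual of axiom T) characterises the reflexive frames. Every such R is reflexive — valid.
(C) axiom 5: valid iff R is euclidean. Such an R need not be euclidean — not valid.
(D) the dual of axiom B: valid iff R is symmetric. Every such R is symmetric — valid.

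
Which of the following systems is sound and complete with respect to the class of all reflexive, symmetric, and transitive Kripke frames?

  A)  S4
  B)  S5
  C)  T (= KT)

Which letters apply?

(A) S4 is determined by the class of reflexive and transitive frames.
(B) S5 is determined by exactly this class.
(C) T (= KT) is determined by the class of reflexive frames.

B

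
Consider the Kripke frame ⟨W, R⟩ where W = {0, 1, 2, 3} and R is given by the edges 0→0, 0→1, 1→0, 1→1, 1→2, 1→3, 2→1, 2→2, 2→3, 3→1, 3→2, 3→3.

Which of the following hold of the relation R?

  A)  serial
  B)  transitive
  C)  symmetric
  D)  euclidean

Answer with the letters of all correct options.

A, C

(A) serial: every world has an R-successor.
(B) not transitive: 0 R 1 and 1 R 2 but not 0 R 2.
(C) symmetric: every R-edge is matched by its reverse.
(D) not euclidean: 1 R 0 and 1 R 2 but not 0 R 2.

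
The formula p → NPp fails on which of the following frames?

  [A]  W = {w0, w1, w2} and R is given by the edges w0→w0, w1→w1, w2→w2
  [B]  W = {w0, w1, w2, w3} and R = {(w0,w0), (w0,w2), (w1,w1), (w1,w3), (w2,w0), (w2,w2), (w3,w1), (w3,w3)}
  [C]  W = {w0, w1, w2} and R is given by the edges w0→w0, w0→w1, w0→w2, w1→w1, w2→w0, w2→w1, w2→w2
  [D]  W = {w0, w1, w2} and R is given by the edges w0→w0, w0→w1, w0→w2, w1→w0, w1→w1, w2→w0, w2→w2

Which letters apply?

C

The schema p → NPp is axiom B; it is valid on a frame iff R is symmetric.
(A) R is symmetric (every R-edge is matched by its reverse), so the schema is valid here.
(B) R is symmetric (every R-edge is matched by its reverse), so the schema is valid here.
(C) R is not symmetric (w0 R w1 but not w1 R w0), so the schema fails here.
(D) R is symmetric (every R-edge is matched by its reverse), so the schema is valid here.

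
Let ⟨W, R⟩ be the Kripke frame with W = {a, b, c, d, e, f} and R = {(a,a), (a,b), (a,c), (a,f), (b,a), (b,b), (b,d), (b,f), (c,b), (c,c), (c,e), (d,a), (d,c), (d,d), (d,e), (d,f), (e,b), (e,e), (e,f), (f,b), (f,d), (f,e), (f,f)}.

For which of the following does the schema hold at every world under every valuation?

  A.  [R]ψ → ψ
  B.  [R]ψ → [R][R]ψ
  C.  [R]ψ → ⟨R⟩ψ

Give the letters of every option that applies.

R is reflexive: each world relates to itself.
R is not transitive: a R b and b R d but not a R d.
R is serial: every world has an R-successor.
(A) [R]ψ → ψ (axiom T) characterises the reflexive frames. R is reflexive — valid.
(B) [R]ψ → [R][R]ψ (axiom 4) characterises the transitive frames. R is not transitive — not valid.
(C) [R]ψ → ⟨R⟩ψ (axiom D) characterises the serial frames. R is serial — valid.

A, C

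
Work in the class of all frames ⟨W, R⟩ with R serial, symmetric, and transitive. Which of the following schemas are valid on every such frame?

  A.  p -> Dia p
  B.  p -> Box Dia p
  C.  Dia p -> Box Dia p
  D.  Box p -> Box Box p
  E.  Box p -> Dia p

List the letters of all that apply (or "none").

A serial symmetric transitive relation is reflexive (take any v with uRv; symmetry gives vRu and transitivity gives uRu), hence an equivalence relation.
(A) p -> Dia p is the dual of axiom T, which corresponds to reflexivity. Every such R is reflexive — valid.
(B) p -> Box Dia p (axiom B) characterises the symmetric frames. Every such R is symmetric — valid.
(C) Dia p -> Box Dia p is axiom 5; it is valid on a frame exactly when R is euclidean. Every such R is euclidean, so valid.
(D) Box p -> Box Box p is axiom 4; it is valid on a frame exactly when R is transitive. Every such R is transitive, so valid.
(E) axiom D: valid iff R is serial. Every such R is serial — valid.

A, B, C, D, E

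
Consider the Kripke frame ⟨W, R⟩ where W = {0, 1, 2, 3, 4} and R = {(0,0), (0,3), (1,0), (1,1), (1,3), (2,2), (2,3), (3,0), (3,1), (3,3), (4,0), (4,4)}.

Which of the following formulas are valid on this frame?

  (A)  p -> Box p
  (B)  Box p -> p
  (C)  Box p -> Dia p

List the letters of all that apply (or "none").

R is reflexive: each world relates to itself.
R is serial: every world has an R-successor.
R is not a subset of the identity: 0 R 3 with 0 ≠ 3.
(A) p -> Box p is valid only on frames where every R-edge is a self-loop. Here R ⊄ identity — not valid.
(B) Box p -> p is axiom T, which corresponds to reflexivity. R is reflexive — valid.
(C) Box p -> Dia p is axiom D; it is valid on a frame exactly when R is serial. R is serial, so valid.

B, C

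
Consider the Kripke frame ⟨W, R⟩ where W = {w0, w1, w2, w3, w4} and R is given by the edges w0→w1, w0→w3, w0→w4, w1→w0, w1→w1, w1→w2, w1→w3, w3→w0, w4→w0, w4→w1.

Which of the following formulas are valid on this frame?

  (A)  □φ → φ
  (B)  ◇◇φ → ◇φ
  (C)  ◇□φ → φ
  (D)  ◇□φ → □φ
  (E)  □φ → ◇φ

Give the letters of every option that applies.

none

R is not reflexive: not w0 R w0.
R is not symmetric: w1 R w2 but not w2 R w1.
R is not transitive: w0 R w1 and w1 R w0 but not w0 R w0.
R is not euclidean: w0 R w1 and w0 R w4 but not w1 R w4.
R is not serial: w2 has no R-successor.
(A) □φ → φ is axiom T, which corresponds to reflexivity. R is not reflexive — not valid.
(B) the dual of axiom 4: valid iff R is transitive. R is not transitive — not valid.
(C) ◇□φ → φ is the dual of axiom B; it is valid on a frame exactly when R is symmetric. R is not symmetric, so not valid.
(D) ◇□φ → □φ is the dual of axiom 5; it is valid on a frame exactly when R is euclidean. R is not euclidean, so not valid.
(E) □φ → ◇φ is axiom D; it is valid on a frame exactly when R is serial. R is not serial, so not valid.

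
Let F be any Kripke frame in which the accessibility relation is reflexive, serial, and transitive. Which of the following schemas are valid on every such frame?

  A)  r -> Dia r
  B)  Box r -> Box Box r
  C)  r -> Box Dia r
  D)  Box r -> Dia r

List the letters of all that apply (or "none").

A, B, D

(A) r -> Dia r (the dual of axiom T) characterises the reflexive frames. Every such R is reflexive — valid.
(B) Box r -> Box Box r is axiom 4, which corresponds to transitivity. Every such R is transitive — valid.
(C) r -> Box Dia r is axiom B; it is valid on a frame exactly when R is symmetric. Such an R need not be symmetric, so not valid.
(D) Box r -> Dia r is axiom D, which corresponds to seriality. Every such R is serial — valid.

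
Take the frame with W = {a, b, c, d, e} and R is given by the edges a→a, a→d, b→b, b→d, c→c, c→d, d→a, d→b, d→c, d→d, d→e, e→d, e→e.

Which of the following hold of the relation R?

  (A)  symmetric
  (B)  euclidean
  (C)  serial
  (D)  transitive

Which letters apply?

A, C

(A) symmetric: every R-edge is matched by its reverse.
(B) not euclidean: d R a and d R b but not a R b.
(C) serial: every world has an R-successor.
(D) not transitive: a R d and d R b but not a R b.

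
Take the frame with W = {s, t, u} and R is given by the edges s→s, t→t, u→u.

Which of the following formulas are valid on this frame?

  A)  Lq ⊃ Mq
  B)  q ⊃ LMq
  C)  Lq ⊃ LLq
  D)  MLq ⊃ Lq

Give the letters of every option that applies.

R is symmetric: every R-edge is matched by its reverse.
R is transitive: R is closed under composition.
R is euclidean: any two R-successors of the same world are R-related.
R is serial: every world has an R-successor.
(A) Lq ⊃ Mq is axiom D, which corresponds to seriality. R is serial — valid.
(B) q ⊃ LMq is axiom B, which corresponds to symmetry. R is symmetric — valid.
(C) axiom 4: valid iff R is transitive. R is transitive — valid.
(D) the dual of axiom 5: valid iff R is euclidean. R is euclidean — valid.

A, B, C, D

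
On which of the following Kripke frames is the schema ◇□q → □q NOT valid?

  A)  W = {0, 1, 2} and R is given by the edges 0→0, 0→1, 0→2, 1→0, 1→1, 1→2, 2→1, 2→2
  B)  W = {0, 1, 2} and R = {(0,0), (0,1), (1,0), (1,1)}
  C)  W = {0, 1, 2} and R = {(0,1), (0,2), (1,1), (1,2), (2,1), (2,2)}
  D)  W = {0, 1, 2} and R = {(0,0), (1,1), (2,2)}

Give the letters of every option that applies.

The schema ◇□q → □q is the dual of axiom 5; it is valid on a frame iff R is euclidean.
(A) R is not euclidean (0 R 2 and 0 R 0 but not 2 R 0), so the schema fails here.
(B) R is euclidean (any two R-successors of the same world are R-related), so the schema is valid here.
(C) R is euclidean (any two R-successors of the same world are R-related), so the schema is valid here.
(D) R is euclidean (any two R-successors of the same world are R-related), so the schema is valid here.

A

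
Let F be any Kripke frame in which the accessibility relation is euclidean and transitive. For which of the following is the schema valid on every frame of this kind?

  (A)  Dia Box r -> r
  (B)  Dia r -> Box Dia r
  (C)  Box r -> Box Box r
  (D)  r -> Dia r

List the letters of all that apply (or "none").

B, C

(A) the dual of axiom B: valid iff R is symmetric. Such an R need not be symmetric — not valid.
(B) Dia r -> Box Dia r is axiom 5, which corresponds to the euclidean property. Every such R is euclidean — valid.
(C) Box r -> Box Box r (axiom 4) characterises the transitive frames. Every such R is transitive — valid.
(D) r -> Dia r is the dual of axiom T; it is valid on a frame exactly when R is reflexive. Such an R need not be reflexive, so not valid.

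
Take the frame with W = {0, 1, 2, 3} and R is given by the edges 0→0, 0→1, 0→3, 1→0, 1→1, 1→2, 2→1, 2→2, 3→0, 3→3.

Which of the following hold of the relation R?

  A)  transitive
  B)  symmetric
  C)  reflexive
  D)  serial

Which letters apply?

(A) not transitive: 0 R 1 and 1 R 2 but not 0 R 2.
(B) symmetric: every R-edge is matched by its reverse.
(C) reflexive: each world relates to itself.
(D) serial: every world has an R-successor.

B, C, D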